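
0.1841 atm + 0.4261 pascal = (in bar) 0.1865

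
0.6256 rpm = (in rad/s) 0.06551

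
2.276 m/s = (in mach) 0.006684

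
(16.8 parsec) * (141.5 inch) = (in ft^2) 2.005e+19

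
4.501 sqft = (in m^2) 0.4182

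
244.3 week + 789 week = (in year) 19.82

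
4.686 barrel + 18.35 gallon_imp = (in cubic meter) 0.8284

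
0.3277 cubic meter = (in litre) 327.7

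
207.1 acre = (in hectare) 83.81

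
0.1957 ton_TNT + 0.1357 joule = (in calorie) 1.957e+08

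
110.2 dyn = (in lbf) 0.0002477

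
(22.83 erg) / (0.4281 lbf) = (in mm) 0.001199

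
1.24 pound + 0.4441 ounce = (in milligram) 5.75e+05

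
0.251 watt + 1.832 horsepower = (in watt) 1366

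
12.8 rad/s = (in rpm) 122.2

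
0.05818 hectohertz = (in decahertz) 0.5818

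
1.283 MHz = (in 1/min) 7.698e+07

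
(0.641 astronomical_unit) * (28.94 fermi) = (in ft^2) 0.02987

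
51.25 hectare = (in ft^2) 5.517e+06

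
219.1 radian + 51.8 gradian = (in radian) 219.9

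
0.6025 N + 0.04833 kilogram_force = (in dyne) 1.076e+05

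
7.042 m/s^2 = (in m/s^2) 7.042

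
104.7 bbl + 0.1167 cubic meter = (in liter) 1.676e+04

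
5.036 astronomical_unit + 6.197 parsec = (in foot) 6.274e+17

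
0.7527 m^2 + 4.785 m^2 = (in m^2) 5.538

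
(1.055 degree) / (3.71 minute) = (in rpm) 0.0007899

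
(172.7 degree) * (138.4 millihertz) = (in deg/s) 23.9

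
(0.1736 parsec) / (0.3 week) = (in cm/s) 2.952e+12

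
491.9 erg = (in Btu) 4.662e-08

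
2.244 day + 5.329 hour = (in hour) 59.19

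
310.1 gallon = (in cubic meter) 1.174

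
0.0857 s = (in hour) 2.381e-05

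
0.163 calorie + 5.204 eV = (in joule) 0.682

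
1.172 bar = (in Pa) 1.172e+05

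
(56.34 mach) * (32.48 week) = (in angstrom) 3.768e+21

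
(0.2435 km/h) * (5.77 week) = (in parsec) 7.65e-12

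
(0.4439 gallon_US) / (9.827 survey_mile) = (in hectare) 1.062e-11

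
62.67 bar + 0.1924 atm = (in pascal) 6.286e+06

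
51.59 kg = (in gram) 5.159e+04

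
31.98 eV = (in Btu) 4.856e-21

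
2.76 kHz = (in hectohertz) 27.6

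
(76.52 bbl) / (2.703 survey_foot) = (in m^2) 14.77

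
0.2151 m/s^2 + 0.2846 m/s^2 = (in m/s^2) 0.4997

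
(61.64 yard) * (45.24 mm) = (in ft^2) 27.45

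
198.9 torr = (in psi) 3.846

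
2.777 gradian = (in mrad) 43.62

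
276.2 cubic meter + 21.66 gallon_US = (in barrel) 1738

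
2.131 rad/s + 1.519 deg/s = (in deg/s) 123.6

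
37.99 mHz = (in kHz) 3.799e-05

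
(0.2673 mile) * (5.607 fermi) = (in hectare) 2.412e-16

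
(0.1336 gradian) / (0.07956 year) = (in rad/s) 8.364e-10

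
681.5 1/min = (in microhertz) 1.136e+07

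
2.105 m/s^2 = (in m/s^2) 2.105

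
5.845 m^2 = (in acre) 0.001444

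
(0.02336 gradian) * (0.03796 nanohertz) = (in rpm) 1.33e-13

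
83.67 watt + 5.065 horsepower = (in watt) 3861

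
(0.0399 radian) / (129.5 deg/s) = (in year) 5.598e-10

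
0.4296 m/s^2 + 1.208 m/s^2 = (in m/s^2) 1.638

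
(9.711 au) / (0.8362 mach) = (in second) 5.102e+09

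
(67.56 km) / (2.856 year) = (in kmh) 0.0027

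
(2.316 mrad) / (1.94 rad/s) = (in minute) 1.99e-05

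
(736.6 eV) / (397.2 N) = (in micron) 2.971e-13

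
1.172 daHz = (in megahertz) 1.172e-05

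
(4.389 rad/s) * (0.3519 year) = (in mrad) 4.871e+10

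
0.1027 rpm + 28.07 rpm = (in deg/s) 169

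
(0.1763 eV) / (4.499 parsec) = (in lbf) 4.574e-38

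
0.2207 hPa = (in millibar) 0.2207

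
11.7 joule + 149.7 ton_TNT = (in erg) 6.263e+18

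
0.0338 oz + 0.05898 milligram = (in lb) 0.002113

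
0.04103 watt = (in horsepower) 5.502e-05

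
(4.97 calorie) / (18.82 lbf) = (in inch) 9.779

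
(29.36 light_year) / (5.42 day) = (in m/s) 5.932e+11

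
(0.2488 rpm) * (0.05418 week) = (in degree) 4.892e+04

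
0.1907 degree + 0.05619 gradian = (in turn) 0.0006702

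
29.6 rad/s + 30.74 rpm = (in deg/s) 1880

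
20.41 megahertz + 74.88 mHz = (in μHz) 2.041e+13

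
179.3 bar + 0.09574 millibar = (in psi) 2601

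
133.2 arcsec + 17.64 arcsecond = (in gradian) 0.04656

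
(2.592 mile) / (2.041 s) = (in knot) 3973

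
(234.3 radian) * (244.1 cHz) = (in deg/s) 3.277e+04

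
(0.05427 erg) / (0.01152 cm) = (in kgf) 4.804e-06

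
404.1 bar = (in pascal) 4.041e+07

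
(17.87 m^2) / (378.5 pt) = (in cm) 1.338e+04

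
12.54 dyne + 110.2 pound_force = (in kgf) 49.99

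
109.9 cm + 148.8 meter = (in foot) 491.8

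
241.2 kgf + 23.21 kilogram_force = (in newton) 2593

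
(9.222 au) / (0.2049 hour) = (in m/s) 1.87e+09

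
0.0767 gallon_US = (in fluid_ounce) 9.818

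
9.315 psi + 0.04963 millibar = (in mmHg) 481.8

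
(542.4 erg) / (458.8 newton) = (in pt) 0.0003351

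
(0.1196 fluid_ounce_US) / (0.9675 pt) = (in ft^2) 0.1115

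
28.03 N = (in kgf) 2.858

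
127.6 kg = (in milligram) 1.276e+08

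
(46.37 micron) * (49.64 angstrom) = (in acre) 5.688e-17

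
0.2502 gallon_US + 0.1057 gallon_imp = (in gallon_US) 0.3771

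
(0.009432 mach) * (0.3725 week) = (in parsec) 2.345e-11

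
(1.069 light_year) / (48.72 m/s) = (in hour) 5.766e+10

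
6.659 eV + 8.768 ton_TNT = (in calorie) 8.768e+09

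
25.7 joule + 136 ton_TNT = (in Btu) 5.393e+08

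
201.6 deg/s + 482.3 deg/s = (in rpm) 114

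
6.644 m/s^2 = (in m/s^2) 6.644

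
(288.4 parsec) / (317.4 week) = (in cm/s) 4.636e+12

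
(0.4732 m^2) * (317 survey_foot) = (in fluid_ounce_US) 1.546e+06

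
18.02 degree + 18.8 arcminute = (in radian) 0.32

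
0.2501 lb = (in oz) 4.002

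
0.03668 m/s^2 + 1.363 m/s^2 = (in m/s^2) 1.4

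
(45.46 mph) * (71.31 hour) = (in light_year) 5.514e-10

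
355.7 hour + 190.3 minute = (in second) 1.292e+06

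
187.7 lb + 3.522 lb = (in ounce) 3060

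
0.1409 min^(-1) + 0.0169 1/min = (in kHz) 2.63e-06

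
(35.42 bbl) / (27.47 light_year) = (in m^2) 2.167e-17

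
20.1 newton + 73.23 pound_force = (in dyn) 3.458e+07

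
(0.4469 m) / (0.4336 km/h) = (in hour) 0.001031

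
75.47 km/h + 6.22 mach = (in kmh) 7700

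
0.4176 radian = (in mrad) 417.6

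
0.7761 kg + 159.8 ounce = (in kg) 5.306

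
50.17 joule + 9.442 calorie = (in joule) 89.68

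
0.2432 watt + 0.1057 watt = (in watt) 0.3489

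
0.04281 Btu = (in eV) 2.819e+20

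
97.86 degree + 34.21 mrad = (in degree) 99.82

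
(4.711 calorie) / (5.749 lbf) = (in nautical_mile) 0.0004162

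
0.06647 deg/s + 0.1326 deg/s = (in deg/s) 0.1991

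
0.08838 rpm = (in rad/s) 0.009255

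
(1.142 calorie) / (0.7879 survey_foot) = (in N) 19.9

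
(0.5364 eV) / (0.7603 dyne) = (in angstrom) 0.000113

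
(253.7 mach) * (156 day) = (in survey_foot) 3.82e+12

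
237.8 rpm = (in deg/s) 1427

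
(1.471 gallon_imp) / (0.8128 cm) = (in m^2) 0.8227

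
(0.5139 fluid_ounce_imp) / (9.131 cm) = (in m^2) 0.0001599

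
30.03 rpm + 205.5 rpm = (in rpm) 235.5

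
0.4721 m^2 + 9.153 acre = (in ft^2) 3.987e+05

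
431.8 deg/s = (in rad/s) 7.536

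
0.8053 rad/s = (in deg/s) 46.14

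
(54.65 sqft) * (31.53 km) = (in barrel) 1.007e+06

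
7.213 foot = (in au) 1.47e-11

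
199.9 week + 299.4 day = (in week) 242.7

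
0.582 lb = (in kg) 0.264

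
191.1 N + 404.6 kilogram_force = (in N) 4159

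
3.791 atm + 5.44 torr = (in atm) 3.798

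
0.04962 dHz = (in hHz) 4.962e-05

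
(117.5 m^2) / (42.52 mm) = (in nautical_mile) 1.492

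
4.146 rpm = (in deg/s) 24.88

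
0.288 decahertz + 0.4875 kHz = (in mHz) 4.904e+05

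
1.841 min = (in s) 110.5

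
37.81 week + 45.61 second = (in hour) 6352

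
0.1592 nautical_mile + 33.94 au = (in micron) 5.077e+18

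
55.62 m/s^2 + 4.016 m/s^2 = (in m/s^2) 59.64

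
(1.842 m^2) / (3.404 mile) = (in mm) 0.3362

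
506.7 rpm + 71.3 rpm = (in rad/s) 60.53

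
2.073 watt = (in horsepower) 0.00278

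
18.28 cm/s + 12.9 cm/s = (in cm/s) 31.18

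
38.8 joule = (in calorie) 9.273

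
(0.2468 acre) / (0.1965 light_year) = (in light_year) 5.679e-29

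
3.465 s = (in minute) 0.05775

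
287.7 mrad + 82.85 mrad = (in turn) 0.05897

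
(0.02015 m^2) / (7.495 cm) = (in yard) 0.294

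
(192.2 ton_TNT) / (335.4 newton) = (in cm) 2.398e+11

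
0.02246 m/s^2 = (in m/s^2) 0.02246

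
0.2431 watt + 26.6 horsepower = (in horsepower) 26.6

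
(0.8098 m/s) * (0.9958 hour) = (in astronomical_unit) 1.941e-08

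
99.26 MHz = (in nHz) 9.926e+16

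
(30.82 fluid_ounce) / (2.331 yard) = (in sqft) 0.004603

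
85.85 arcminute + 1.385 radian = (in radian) 1.41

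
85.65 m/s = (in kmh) 308.3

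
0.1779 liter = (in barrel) 0.001119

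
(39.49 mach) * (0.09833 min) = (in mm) 7.933e+07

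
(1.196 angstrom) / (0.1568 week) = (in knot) 2.452e-15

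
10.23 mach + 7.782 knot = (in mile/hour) 7801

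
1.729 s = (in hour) 0.0004803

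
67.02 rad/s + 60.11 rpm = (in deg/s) 4201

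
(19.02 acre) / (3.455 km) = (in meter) 22.28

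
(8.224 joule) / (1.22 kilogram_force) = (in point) 1949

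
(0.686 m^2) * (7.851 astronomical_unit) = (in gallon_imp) 1.772e+14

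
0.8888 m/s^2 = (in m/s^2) 0.8888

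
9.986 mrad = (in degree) 0.5722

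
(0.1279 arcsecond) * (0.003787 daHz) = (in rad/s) 2.348e-08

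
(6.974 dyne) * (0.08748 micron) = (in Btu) 5.782e-15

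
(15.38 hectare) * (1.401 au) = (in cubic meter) 3.223e+16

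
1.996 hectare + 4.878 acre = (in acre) 9.81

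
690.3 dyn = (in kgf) 0.0007039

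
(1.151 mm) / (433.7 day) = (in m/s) 3.072e-11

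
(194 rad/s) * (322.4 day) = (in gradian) 3.44e+11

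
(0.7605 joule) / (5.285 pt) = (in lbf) 91.7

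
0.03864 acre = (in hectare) 0.01564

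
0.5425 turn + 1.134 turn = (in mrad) 1.053e+04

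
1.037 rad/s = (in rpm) 9.903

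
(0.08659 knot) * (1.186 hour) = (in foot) 624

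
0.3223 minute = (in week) 3.197e-05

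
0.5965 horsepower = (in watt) 444.8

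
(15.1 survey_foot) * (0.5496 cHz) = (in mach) 7.429e-05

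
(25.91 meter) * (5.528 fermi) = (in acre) 3.539e-17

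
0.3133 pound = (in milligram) 1.421e+05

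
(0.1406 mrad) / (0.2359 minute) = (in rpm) 9.486e-05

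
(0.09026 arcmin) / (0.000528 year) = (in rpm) 1.506e-08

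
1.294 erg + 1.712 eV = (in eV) 8.077e+11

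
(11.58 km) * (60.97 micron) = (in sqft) 7.6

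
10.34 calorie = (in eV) 2.7e+20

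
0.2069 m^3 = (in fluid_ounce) 6996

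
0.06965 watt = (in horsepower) 9.34e-05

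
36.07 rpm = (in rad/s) 3.777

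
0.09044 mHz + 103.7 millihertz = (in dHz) 1.038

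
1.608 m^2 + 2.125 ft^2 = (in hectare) 0.0001805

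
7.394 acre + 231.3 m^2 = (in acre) 7.451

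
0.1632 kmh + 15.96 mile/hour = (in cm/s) 718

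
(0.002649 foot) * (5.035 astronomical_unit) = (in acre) 1.503e+05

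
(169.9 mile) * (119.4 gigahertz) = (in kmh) 1.175e+17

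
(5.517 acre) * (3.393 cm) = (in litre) 7.575e+05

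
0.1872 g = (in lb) 0.0004127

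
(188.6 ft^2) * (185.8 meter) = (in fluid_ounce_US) 1.101e+08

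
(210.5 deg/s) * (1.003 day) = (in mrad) 3.184e+08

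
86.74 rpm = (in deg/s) 520.4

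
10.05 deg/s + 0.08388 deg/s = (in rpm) 1.689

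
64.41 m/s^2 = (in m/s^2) 64.41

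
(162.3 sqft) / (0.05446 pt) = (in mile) 487.7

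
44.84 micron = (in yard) 4.904e-05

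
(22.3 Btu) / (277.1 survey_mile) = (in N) 0.05276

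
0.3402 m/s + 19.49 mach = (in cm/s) 6.637e+05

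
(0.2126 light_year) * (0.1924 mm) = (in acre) 9.563e+07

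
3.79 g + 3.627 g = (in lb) 0.01635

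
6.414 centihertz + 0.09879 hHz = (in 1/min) 596.6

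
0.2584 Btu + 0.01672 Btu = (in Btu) 0.2751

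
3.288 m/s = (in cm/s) 328.8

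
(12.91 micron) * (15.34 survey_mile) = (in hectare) 3.187e-05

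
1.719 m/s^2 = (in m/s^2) 1.719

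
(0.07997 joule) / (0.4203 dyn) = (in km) 19.03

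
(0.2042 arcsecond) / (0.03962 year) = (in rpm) 7.566e-12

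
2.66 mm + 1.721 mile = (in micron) 2.77e+09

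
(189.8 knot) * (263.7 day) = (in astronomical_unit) 0.01487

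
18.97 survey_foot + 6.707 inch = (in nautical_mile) 0.003214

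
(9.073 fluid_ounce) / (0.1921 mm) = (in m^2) 1.397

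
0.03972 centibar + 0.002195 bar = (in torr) 1.944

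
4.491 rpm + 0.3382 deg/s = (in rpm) 4.547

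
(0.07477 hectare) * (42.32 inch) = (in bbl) 5055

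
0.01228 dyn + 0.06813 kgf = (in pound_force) 0.1502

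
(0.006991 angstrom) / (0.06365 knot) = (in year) 6.77e-19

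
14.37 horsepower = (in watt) 1.072e+04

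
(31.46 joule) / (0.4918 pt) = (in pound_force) 4.076e+04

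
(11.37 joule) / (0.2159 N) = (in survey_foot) 172.8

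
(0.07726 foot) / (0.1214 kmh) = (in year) 2.214e-08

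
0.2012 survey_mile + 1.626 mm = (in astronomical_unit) 2.164e-09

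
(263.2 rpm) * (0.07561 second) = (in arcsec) 4.299e+05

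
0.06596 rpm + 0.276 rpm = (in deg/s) 2.052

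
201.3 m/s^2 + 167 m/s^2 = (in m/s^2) 368.3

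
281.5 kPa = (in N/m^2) 2.815e+05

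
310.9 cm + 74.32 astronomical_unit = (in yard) 1.216e+13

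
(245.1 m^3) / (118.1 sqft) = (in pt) 6.332e+04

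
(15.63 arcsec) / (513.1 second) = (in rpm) 1.41e-06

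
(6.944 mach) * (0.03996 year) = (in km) 2.98e+06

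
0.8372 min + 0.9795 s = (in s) 51.21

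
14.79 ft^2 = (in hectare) 0.0001374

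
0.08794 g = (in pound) 0.0001939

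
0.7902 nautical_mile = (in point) 4.148e+06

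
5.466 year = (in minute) 2.873e+06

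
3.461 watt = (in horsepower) 0.004641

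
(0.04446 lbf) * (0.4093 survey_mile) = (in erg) 1.303e+09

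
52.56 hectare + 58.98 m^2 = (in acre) 129.9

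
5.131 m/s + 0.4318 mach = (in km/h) 547.8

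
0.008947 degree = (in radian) 0.0001562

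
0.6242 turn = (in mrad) 3922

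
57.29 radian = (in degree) 3282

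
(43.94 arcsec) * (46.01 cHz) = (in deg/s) 0.005616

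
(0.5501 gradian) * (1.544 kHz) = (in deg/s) 764.4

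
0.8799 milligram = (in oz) 3.104e-05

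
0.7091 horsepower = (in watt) 528.8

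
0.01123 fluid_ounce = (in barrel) 2.089e-06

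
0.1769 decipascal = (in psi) 2.566e-06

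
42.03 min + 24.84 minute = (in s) 4012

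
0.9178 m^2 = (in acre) 0.0002268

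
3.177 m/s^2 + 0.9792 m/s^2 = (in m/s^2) 4.156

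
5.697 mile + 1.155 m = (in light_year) 9.692e-13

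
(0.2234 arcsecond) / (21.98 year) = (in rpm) 1.492e-14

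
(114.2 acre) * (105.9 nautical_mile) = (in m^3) 9.064e+10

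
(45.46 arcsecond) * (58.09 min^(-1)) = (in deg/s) 0.01223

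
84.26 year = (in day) 3.075e+04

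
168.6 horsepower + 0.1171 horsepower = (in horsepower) 168.7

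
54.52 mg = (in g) 0.05452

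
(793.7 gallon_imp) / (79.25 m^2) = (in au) 3.043e-13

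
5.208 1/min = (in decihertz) 0.868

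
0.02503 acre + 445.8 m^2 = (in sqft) 5889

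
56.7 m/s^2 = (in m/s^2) 56.7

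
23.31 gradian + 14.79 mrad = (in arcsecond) 7.858e+04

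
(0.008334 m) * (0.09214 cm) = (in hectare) 7.679e-10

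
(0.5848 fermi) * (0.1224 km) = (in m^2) 7.158e-14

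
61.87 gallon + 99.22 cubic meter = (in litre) 9.945e+04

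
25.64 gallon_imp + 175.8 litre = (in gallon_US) 77.23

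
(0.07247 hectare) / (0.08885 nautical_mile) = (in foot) 14.45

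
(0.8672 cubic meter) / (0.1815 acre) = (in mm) 1.181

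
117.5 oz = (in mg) 3.331e+06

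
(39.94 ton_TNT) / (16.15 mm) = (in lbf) 2.326e+12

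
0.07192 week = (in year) 0.001379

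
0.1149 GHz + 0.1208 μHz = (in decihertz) 1.149e+09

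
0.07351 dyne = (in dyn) 0.07351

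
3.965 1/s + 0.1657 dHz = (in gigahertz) 3.982e-09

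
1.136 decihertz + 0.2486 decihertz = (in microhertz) 1.385e+05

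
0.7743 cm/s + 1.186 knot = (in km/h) 2.224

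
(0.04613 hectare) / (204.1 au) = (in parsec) 4.896e-28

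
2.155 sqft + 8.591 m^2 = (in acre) 0.002172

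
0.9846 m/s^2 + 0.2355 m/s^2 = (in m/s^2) 1.22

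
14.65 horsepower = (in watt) 1.092e+04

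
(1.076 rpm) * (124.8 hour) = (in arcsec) 1.044e+10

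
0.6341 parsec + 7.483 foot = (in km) 1.957e+13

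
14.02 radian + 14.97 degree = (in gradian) 909.2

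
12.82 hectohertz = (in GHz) 1.282e-06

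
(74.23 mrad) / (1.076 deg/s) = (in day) 4.575e-05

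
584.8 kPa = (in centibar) 584.8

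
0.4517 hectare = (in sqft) 4.862e+04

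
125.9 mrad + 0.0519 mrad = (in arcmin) 433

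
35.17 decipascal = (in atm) 3.471e-05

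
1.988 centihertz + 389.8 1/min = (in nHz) 6.517e+09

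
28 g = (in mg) 2.8e+04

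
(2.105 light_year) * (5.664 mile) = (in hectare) 1.815e+16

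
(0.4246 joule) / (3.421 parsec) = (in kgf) 4.102e-19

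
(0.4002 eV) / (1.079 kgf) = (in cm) 6.06e-19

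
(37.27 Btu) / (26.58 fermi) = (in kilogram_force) 1.509e+17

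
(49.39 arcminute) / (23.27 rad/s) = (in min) 1.029e-05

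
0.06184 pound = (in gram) 28.05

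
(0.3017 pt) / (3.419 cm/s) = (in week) 5.147e-09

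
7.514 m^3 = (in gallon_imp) 1653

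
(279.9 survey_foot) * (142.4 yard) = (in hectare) 1.111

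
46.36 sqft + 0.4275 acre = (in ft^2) 1.867e+04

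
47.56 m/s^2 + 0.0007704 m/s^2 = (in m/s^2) 47.56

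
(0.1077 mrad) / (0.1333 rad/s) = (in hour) 2.244e-07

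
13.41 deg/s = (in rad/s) 0.234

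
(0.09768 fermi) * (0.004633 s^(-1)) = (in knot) 8.797e-19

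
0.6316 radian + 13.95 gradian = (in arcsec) 1.755e+05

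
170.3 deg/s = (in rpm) 28.38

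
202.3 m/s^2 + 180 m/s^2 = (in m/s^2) 382.3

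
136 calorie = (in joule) 569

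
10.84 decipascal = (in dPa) 10.84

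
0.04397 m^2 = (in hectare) 4.397e-06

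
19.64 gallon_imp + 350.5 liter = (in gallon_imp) 96.74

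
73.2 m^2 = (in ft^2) 787.9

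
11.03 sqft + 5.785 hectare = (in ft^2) 6.227e+05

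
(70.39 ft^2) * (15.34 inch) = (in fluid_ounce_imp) 8.968e+04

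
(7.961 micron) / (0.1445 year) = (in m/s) 1.747e-12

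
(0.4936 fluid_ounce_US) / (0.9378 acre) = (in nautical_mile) 2.077e-12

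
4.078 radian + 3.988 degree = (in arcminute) 1.426e+04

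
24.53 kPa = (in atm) 0.2421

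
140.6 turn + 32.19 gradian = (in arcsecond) 1.823e+08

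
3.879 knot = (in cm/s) 199.6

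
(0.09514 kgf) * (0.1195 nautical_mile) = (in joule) 206.5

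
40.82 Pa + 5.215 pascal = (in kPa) 0.04603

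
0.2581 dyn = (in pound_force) 5.802e-07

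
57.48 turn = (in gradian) 2.299e+04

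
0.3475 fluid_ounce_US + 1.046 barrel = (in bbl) 1.046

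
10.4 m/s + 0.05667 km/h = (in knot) 20.25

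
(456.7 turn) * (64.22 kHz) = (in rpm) 1.76e+09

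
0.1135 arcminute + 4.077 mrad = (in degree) 0.2355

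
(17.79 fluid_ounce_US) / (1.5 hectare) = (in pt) 9.942e-05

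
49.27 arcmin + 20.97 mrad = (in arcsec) 7282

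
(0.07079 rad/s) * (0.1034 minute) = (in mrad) 439.2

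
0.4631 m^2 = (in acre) 0.0001144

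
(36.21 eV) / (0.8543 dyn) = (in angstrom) 0.006791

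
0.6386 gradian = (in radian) 0.01003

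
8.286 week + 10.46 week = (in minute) 1.89e+05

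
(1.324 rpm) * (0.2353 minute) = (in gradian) 124.6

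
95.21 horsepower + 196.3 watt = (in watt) 7.119e+04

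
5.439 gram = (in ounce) 0.1919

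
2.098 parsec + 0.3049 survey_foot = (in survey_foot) 2.124e+17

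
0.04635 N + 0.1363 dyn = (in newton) 0.04635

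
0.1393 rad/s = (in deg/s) 7.981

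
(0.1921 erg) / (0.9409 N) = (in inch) 8.038e-07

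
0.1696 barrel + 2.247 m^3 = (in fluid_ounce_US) 7.689e+04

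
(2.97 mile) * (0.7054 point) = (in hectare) 0.0001189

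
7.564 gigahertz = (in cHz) 7.564e+11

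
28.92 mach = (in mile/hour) 2.203e+04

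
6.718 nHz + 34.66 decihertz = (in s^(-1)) 3.466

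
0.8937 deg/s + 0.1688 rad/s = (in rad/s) 0.1844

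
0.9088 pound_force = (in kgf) 0.4122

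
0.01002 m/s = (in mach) 2.943e-05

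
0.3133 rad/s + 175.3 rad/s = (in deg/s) 1.006e+04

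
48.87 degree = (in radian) 0.8529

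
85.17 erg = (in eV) 5.316e+13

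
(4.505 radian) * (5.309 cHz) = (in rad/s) 0.2392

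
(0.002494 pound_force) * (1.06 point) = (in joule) 4.148e-06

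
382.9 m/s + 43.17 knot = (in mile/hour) 906.2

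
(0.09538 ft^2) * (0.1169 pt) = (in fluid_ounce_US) 0.01236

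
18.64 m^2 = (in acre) 0.004606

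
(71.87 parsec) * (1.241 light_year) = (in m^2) 2.604e+34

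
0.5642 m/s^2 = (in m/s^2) 0.5642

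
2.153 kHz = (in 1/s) 2153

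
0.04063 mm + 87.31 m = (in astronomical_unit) 5.836e-10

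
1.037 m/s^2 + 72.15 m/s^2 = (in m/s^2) 73.19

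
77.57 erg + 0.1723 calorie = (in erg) 7.209e+06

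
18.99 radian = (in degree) 1088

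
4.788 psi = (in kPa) 33.01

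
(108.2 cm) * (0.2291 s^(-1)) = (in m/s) 0.2479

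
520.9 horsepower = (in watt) 3.884e+05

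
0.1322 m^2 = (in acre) 3.267e-05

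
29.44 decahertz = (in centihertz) 2.944e+04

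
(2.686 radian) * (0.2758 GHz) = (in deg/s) 4.244e+10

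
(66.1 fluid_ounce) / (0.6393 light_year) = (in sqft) 3.479e-18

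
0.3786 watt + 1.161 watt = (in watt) 1.54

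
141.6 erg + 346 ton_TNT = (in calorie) 3.46e+11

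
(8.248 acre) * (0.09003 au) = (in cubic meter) 4.496e+14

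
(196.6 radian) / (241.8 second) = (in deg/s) 46.59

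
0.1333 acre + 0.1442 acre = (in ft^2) 1.209e+04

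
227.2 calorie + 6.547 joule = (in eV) 5.974e+21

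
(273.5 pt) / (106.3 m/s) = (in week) 1.501e-09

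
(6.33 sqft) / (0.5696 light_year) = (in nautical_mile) 5.892e-20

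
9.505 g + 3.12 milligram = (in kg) 0.009508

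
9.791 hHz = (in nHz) 9.791e+11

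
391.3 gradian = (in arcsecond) 1.268e+06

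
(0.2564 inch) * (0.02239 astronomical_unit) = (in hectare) 2181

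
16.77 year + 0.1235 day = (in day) 6121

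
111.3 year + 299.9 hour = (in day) 4.064e+04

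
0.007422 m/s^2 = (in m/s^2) 0.007422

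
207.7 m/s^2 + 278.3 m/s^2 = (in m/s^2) 486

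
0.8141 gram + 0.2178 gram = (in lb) 0.002275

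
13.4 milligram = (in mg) 13.4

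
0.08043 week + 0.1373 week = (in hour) 36.58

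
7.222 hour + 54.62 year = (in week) 2848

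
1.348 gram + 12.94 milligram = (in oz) 0.04801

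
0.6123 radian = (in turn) 0.09745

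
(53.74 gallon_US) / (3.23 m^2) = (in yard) 0.06888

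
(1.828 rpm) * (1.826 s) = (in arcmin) 1202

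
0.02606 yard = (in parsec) 7.723e-19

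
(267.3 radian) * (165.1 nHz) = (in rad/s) 4.413e-05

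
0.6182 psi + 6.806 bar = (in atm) 6.759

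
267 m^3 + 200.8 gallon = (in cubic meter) 267.8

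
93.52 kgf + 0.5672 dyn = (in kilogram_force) 93.52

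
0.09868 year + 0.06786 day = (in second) 3.118e+06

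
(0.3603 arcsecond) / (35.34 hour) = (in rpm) 1.311e-10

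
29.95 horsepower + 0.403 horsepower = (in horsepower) 30.35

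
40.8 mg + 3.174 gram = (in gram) 3.215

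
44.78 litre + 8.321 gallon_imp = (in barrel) 0.5196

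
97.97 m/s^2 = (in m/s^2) 97.97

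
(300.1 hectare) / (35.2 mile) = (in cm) 5298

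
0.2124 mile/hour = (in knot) 0.1846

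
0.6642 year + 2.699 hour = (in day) 242.5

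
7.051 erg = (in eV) 4.401e+12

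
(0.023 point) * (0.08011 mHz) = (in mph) 1.454e-09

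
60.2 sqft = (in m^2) 5.593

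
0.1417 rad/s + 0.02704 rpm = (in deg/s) 8.281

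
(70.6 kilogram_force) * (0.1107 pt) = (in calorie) 0.006462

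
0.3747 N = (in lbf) 0.08424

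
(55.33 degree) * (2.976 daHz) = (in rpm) 274.4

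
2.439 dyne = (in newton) 2.439e-05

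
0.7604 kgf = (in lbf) 1.676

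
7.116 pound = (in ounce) 113.9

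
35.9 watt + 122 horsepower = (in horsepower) 122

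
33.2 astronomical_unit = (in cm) 4.967e+14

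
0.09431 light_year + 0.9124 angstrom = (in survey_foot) 2.927e+15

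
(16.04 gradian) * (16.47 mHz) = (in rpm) 0.03963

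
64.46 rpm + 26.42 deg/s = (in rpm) 68.86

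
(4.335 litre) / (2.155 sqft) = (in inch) 0.8525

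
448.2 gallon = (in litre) 1697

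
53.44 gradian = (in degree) 48.1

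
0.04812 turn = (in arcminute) 1039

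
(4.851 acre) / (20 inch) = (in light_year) 4.085e-12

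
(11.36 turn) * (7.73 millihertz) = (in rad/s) 0.5517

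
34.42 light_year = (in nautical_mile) 1.758e+14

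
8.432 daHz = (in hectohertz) 0.8432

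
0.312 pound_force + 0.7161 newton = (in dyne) 2.104e+05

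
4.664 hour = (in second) 1.679e+04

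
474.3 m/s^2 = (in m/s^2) 474.3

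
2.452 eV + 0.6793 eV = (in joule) 5.017e-19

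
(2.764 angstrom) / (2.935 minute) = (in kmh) 5.65e-12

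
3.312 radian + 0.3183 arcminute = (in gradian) 210.9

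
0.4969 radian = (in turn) 0.07908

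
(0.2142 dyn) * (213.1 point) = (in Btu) 1.526e-10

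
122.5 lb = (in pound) 122.5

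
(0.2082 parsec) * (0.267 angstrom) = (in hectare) 17.15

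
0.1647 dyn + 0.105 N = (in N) 0.105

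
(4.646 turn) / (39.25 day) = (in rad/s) 8.608e-06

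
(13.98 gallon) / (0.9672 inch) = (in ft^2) 23.19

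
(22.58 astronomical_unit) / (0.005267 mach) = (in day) 2.18e+07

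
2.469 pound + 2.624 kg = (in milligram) 3.744e+06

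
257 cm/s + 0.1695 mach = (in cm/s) 6028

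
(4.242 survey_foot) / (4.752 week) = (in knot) 8.745e-07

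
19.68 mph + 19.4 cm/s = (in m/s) 8.992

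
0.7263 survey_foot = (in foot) 0.7263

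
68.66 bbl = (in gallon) 2884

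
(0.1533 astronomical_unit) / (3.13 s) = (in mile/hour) 1.639e+10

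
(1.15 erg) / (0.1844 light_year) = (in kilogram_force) 6.722e-24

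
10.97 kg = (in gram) 1.097e+04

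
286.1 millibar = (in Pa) 2.861e+04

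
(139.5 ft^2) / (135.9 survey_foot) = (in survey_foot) 1.026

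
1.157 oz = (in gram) 32.8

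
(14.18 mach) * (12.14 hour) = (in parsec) 6.839e-09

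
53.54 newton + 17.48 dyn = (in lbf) 12.04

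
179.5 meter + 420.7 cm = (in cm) 1.837e+04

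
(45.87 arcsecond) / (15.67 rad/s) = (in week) 2.347e-11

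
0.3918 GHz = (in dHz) 3.918e+09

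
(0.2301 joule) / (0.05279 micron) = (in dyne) 4.359e+11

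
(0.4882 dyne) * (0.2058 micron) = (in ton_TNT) 2.401e-22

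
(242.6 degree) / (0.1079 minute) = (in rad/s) 0.654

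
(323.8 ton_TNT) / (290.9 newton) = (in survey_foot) 1.528e+10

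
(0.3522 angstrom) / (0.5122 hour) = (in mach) 5.61e-17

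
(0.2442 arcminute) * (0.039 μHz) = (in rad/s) 2.77e-12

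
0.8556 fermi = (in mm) 8.556e-13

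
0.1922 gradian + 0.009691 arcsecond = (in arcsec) 622.7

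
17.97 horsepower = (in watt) 1.34e+04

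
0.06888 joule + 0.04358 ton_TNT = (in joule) 1.823e+08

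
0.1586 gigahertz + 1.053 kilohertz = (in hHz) 1.586e+06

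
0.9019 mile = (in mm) 1.451e+06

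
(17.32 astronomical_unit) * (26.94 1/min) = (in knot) 2.261e+12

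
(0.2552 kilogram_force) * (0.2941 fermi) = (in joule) 7.36e-16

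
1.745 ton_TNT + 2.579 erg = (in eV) 4.557e+28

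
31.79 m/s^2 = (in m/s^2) 31.79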